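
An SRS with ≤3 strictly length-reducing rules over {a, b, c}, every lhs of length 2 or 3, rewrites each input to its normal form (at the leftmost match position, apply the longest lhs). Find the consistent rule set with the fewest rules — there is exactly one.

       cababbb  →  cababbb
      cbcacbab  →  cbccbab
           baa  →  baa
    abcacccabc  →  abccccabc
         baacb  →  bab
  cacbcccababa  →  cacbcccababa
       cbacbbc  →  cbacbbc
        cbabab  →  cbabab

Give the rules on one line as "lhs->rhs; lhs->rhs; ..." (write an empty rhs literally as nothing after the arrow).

aac->a; bca->bc

  | cababbb
  | cbcacbab => cbccbab
  | baa
  | abcacccabc => abccccabc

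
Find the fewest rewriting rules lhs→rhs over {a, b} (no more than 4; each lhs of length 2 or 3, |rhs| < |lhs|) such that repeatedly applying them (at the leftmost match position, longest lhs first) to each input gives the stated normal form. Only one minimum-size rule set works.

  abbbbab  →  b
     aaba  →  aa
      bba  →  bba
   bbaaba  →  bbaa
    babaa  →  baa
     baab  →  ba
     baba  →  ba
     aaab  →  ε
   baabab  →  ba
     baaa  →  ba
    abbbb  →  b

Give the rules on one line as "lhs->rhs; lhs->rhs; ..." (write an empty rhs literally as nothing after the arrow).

aaa->a; ab->; bbb->b

  | abbbbab => bbbab => bab => b
  | aaba => aa
  | bba
  | bbaaba => bbaa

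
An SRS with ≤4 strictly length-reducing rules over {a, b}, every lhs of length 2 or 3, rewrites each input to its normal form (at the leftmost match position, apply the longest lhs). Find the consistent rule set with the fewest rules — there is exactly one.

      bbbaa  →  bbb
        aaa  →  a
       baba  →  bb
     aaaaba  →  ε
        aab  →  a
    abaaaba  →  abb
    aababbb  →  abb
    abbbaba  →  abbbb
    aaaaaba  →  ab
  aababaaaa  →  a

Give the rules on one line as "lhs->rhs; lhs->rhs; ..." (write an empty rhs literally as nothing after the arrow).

  | bbbaa => bbba => bbb
  | aaa => a
  | baba => bba => bb
  | aaaaba => aaba => aa => ε

aa->; aab->a; ba->b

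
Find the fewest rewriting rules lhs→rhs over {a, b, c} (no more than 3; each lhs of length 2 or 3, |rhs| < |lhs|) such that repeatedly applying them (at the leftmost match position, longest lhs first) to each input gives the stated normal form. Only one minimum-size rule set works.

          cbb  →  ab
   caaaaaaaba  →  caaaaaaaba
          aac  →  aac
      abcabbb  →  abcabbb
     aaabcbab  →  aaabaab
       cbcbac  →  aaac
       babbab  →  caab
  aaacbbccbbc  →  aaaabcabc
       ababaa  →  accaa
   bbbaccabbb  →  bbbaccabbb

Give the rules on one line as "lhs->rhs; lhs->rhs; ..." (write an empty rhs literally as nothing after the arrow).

  | cbb => ab
  | caaaaaaaba
  | aac
  | abcabbb

bab->cc; cb->a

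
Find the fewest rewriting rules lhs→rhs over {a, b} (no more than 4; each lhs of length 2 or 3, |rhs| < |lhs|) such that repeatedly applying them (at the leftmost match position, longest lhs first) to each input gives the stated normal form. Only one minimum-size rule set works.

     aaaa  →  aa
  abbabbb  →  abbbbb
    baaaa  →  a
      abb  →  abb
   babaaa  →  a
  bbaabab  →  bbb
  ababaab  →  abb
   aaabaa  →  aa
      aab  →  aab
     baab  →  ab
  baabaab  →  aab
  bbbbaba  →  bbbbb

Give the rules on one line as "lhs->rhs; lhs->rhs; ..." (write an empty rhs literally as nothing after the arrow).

  | aaaa => aa
  | abbabbb => abbbbb
  | baaaa => aaa => a
  | abb

aaa->a; ba->b; baa->a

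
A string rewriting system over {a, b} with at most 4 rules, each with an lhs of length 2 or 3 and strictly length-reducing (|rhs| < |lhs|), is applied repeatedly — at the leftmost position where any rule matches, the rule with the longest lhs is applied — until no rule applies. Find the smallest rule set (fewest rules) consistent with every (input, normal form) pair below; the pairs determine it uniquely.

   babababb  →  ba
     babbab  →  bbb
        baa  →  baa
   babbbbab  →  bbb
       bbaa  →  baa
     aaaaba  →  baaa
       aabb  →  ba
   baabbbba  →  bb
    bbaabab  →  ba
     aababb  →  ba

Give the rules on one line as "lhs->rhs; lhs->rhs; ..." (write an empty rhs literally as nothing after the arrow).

  | babababb => bbbabb => bbabb => babb => bab => ba
  | babbab => babab => bbb
  | baa
  | babbbbab => babbbab => babbab => babab => bbb

aab->ba; ab->a; aba->b; bba->ba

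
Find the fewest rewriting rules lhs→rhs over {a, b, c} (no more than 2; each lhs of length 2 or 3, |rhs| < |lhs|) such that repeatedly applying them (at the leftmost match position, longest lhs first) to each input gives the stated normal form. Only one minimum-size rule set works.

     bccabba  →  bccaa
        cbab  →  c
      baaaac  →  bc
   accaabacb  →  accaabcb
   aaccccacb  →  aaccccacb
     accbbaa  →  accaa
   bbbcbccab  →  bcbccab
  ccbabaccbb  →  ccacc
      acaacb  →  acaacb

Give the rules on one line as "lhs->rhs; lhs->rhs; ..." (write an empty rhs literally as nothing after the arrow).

  | bccabba => bccaa
  | cbab => cbb => c
  | baaaac => baaac => baac => bac => bc
  | accaabacb => accaabcb

ba->b; bb->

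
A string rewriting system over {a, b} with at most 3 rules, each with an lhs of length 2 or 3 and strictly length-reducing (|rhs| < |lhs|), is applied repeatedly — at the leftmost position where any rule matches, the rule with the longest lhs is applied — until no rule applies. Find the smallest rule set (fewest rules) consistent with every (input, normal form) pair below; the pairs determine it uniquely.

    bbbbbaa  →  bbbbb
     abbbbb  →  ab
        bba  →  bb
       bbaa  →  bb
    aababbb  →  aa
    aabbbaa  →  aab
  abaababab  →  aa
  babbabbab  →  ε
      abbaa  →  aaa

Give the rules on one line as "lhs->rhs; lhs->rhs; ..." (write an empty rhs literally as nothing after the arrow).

  | bbbbbaa => bbbbba => bbbbb
  | abbbbb => abbb => ab
  | bba => bb
  | bbaa => bba => bb

abb->a; ba->b; bab->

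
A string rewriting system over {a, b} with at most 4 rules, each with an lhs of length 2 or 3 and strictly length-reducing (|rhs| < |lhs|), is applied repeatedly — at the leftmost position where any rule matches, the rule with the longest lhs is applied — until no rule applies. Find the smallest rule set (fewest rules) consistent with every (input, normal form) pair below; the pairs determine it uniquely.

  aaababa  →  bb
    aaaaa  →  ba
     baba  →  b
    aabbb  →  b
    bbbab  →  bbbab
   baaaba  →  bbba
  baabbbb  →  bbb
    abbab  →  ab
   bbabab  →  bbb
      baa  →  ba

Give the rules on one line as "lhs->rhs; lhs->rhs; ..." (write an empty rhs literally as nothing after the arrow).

aa->a; aaa->b; aba->; abb->

  | aaababa => bbaba => bb
  | aaaaa => baa => ba
  | baba => b
  | aabbb => abbb => b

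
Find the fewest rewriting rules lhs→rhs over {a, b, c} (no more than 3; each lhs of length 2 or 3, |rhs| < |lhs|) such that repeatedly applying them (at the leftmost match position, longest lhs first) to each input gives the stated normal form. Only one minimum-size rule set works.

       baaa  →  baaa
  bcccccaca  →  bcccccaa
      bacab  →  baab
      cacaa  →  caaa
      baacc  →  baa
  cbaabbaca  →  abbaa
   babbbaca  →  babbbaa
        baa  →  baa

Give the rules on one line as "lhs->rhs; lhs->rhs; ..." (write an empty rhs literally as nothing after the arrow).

ac->a; cba->

  | baaa
  | bcccccaca => bcccccaa
  | bacab => baab
  | cacaa => caaa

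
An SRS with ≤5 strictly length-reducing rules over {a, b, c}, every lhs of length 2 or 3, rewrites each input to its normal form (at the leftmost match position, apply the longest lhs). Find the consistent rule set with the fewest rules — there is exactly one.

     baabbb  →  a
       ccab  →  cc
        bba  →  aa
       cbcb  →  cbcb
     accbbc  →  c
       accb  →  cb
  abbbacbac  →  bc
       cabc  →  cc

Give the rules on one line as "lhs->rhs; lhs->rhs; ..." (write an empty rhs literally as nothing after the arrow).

ab->; aba->b; ac->; bb->a

  | baabbb => babb => bb => a
  | ccab => cc
  | bba => aa
  | cbcb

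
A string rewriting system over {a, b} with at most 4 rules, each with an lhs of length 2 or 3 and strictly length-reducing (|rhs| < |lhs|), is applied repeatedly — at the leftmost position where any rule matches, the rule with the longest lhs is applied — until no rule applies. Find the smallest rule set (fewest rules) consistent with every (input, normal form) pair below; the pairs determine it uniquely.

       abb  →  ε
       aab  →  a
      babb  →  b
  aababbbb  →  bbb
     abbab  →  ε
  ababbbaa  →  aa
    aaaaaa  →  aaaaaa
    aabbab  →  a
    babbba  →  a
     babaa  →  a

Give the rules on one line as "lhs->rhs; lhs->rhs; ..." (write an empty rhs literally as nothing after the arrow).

ab->; aba->b; abb->; bba->a

  | abb => ε
  | aab => a
  | babb => b
  | aababbbb => abbbbb => bbb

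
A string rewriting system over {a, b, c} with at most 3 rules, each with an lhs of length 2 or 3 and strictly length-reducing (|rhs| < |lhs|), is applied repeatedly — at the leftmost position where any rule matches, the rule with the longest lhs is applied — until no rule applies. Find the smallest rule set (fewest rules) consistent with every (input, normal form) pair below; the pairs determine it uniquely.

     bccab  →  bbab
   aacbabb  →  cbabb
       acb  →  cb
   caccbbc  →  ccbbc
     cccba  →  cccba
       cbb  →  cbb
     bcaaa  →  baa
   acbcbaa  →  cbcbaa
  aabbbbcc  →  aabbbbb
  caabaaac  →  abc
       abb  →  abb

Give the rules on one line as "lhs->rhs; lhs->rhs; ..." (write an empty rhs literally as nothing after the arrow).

  | bccab => bbab
  | aacbabb => acbabb => cbabb
  | acb => cb
  | caccbbc => ccbbc

ac->c; bcc->bb; ca->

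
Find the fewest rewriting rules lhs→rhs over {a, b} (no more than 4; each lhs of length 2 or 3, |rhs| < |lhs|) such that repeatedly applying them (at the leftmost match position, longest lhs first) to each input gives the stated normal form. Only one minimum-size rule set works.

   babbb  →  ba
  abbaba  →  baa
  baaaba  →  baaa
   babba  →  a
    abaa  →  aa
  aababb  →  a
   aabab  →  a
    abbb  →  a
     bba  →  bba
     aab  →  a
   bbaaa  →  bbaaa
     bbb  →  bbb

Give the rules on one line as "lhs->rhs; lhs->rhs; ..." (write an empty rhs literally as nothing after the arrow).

ab->; abb->ba; bab->a

  | babbb => abb => ba
  | abbaba => baaba => baa
  | baaaba => baaa
  | babba => aba => a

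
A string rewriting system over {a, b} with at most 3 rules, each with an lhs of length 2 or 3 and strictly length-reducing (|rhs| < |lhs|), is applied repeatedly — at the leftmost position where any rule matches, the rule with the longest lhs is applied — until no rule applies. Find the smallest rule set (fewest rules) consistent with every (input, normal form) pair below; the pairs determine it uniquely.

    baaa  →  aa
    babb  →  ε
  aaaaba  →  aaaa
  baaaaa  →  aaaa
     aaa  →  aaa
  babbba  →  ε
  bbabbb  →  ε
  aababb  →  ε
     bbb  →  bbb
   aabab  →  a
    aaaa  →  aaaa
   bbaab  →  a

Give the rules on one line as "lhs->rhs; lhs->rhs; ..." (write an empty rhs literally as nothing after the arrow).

  | baaa => aa
  | babb => ab => ε
  | aaaaba => aaaa
  | baaaaa => aaaa

ab->; ba->; bab->a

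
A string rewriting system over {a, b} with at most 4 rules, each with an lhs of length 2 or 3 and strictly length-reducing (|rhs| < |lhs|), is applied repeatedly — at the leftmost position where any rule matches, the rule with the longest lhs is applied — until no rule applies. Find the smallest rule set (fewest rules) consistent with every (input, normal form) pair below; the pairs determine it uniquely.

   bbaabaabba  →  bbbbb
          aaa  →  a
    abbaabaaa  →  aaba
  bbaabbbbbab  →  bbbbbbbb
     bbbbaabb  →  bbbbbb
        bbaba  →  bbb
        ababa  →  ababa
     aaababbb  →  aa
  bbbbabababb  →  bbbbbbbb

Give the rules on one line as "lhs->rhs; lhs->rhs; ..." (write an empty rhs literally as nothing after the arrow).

aaa->a; abb->aa; baa->b; bba->bb

  | bbaabaabba => bbabaabba => bbbaabba => bbbabba => bbbbba => bbbbb
  | aaa => a
  | abbaabaaa => aaaabaaa => aabaaa => aaba
  | bbaabbbbbab => bbabbbbbab => bbbbbbbab => bbbbbbbb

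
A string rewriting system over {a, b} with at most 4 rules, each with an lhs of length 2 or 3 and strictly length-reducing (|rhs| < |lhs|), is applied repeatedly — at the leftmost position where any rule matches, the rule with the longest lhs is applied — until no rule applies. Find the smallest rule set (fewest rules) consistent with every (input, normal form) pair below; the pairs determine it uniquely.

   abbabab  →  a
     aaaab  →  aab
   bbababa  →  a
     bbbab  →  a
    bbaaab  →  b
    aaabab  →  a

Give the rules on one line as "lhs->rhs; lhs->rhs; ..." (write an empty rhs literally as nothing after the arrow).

  | abbabab => abab => a
  | aaaab => aab
  | bbababa => baba => a
  | bbbab => abab => a

aaa->a; bab->; bbb->ab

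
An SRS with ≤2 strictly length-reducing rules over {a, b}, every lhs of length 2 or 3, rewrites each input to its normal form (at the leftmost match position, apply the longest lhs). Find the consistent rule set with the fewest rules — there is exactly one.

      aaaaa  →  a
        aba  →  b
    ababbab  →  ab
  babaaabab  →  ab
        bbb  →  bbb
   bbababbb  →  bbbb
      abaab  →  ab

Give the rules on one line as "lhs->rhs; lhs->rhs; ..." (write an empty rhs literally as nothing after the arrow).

  | aaaaa => baaa => aaa => ba => a
  | aba => aa => b
  | ababbab => aabbab => bbbab => bbab => bab => ab
  | babaaabab => abaaabab => aaaabab => baabab => aabab => bbab => bab => ab

aa->b; ba->a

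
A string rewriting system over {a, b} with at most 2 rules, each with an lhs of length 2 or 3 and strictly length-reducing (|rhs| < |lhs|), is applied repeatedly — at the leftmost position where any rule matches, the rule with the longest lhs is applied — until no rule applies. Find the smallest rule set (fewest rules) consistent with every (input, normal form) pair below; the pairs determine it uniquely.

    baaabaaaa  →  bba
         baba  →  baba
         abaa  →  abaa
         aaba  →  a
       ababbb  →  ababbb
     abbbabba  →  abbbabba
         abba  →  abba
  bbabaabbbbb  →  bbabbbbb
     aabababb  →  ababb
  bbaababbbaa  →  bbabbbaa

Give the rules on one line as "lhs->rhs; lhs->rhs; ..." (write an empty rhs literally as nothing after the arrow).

  | baaabaaaa => bbaaaa => bba
  | baba
  | abaa
  | aaba => a

aaa->; aab->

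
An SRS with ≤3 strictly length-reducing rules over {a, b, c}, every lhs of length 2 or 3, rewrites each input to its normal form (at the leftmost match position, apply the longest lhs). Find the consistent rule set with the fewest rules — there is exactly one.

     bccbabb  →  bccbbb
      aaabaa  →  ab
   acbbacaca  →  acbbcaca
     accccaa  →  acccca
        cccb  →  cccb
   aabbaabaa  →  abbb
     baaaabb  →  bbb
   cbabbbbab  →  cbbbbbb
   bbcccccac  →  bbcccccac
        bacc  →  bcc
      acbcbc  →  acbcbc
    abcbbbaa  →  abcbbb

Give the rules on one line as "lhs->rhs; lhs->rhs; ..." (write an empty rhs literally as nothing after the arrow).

aa->a; ba->b

  | bccbabb => bccbbb
  | aaabaa => aabaa => abaa => aba => ab
  | acbbacaca => acbbcaca
  | accccaa => acccca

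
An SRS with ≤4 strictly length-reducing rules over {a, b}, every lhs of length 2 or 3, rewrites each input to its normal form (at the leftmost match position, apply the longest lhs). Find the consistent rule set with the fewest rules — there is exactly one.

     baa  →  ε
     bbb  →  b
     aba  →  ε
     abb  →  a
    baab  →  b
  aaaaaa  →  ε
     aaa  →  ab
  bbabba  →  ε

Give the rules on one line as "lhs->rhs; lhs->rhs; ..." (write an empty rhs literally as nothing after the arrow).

aa->; aaa->ab; ba->a; bb->

  | baa => aa => ε
  | bbb => b
  | aba => aa => ε
  | abb => a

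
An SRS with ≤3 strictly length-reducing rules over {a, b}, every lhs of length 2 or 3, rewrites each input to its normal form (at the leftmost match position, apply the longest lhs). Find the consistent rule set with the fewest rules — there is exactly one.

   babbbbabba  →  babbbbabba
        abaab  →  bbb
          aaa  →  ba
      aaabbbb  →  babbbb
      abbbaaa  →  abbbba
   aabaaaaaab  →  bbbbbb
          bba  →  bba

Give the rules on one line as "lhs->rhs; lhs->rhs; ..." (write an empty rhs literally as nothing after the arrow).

aa->b; aba->ba

  | babbbbabba
  | abaab => baab => bbb
  | aaa => ba
  | aaabbbb => babbbb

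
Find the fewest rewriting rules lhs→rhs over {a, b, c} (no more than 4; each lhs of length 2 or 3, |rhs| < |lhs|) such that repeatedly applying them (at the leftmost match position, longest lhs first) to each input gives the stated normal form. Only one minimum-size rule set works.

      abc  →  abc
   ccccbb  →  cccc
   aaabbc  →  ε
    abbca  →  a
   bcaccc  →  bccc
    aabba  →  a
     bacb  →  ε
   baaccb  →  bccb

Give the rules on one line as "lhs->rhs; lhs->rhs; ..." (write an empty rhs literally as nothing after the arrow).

aa->; ac->; bb->

  | abc
  | ccccbb => cccc
  | aaabbc => abbc => ac => ε
  | abbca => aca => a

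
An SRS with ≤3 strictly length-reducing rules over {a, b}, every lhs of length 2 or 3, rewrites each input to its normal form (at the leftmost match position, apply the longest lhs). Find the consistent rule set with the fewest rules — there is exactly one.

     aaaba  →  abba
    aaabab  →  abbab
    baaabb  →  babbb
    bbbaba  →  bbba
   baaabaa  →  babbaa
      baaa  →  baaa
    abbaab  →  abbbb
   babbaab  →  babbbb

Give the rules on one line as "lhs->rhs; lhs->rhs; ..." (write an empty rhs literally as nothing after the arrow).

aab->bb; aba->a

  | aaaba => abba
  | aaabab => abbab
  | baaabb => babbb
  | bbbaba => bbba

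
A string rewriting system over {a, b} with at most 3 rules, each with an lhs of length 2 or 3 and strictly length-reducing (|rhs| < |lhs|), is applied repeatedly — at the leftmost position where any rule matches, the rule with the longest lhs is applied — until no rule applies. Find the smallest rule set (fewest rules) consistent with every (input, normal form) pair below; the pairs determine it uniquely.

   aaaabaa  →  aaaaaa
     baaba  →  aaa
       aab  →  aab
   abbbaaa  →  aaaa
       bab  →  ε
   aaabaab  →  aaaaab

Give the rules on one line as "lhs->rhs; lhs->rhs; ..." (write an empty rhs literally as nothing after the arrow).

  | aaaabaa => aaaaaa
  | baaba => aaba => aaa
  | aab
  | abbbaaa => abbaaa => abaaa => aaaa

ba->a; bab->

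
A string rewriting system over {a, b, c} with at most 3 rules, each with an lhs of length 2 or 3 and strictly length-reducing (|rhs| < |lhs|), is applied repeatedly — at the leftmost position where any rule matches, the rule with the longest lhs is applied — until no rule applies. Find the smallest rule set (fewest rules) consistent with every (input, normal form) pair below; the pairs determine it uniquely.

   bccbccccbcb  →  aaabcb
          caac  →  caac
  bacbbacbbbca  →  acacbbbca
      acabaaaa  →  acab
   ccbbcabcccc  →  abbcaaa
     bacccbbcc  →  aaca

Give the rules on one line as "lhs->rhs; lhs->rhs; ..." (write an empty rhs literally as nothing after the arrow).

ba->a; baa->b; cc->a

  | bccbccccbcb => babccccbcb => abccccbcb => abaccbcb => aaccbcb => aaabcb
  | caac
  | bacbbacbbbca => acbbacbbbca => acbacbbbca => acacbbbca
  | acabaaaa => acabaa => acab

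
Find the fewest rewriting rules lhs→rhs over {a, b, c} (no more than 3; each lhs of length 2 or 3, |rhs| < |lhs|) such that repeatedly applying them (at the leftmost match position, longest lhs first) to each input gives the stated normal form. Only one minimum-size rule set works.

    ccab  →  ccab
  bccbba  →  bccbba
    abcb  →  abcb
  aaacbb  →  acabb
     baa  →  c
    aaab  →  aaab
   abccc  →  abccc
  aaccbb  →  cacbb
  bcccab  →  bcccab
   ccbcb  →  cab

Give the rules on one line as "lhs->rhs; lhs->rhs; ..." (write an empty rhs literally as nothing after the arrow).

aac->ca; baa->c; cbc->a

  | ccab
  | bccbba
  | abcb
  | aaacbb => acabb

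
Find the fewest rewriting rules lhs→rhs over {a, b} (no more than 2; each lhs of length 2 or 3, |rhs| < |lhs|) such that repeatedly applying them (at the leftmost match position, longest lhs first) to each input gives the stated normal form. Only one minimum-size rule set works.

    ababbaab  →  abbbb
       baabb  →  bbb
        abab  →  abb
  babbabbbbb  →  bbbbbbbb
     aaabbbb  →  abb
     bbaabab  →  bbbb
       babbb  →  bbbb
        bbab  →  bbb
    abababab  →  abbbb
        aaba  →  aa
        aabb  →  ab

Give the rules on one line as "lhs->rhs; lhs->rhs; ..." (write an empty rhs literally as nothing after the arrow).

  | ababbaab => abbbaab => abbbab => abbbb
  | baabb => babb => bbb
  | abab => abb
  | babbabbbbb => bbbabbbbb => bbbbbbbb

aab->a; ba->b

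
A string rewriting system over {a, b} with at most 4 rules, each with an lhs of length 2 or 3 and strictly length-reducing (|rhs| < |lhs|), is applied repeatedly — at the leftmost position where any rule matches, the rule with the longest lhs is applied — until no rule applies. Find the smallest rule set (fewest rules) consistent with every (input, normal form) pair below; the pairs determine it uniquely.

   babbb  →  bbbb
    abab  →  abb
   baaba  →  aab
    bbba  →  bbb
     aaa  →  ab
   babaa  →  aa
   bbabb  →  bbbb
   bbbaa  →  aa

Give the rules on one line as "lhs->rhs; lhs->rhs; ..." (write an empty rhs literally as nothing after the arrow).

  | babbb => bbbb
  | abab => abb
  | baaba => aaba => aab
  | bbba => bbb

aaa->ab; ba->b; baa->aa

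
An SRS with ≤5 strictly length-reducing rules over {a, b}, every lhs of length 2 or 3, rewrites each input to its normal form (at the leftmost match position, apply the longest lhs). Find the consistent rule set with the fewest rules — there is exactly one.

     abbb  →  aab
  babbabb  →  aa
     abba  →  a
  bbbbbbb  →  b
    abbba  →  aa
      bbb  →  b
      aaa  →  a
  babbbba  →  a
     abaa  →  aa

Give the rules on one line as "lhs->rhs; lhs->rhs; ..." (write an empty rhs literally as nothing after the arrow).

aaa->a; abb->aa; ba->; bb->

  | abbb => aab
  | babbabb => bbabb => abb => aa
  | abba => aaa => a
  | bbbbbbb => bbbbb => bbb => b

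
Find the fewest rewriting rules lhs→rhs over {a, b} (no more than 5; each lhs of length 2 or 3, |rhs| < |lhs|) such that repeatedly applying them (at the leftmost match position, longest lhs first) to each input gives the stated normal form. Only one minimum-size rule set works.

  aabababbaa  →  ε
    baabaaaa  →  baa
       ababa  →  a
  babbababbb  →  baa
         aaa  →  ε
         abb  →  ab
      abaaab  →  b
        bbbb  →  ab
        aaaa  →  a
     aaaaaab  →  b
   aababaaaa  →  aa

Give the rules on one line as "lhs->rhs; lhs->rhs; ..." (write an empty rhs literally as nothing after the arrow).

aaa->; aba->a; bb->b; bbb->a

  | aabababbaa => aababbaa => aabbaa => aabaa => aaa => ε
  | baabaaaa => baaaaa => baa
  | ababa => aba => a
  | babbababbb => babababbb => bababbb => babbb => baa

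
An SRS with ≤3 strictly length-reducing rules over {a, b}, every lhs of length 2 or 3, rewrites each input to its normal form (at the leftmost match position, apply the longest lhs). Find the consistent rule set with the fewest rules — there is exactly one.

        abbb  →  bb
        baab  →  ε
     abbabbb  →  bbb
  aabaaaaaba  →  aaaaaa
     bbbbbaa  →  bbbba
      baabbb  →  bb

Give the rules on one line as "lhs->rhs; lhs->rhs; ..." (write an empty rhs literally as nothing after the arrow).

  | abbb => bb
  | baab => ab => ε
  | abbabbb => babbb => bbb
  | aabaaaaaba => aaaaaaba => aaaaaa

ab->; baa->a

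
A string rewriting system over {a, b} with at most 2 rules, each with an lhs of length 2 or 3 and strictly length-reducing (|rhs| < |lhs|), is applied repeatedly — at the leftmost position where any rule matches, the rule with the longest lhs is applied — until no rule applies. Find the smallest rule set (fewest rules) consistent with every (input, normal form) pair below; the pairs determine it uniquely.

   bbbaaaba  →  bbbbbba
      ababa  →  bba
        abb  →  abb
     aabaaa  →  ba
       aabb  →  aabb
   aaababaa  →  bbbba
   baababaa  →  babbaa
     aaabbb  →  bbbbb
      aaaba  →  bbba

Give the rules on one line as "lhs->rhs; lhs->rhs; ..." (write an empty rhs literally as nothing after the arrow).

  | bbbaaaba => bbbbbba
  | ababa => bba
  | abb
  | aabaaa => abaa => ba

aaa->bb; aba->b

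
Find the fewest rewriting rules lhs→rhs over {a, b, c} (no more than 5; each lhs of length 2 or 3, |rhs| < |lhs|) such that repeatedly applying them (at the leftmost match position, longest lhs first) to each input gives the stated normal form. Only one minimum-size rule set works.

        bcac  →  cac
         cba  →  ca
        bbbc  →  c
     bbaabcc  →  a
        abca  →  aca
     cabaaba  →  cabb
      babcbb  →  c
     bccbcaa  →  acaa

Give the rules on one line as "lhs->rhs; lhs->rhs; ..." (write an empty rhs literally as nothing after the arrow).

ba->b; bc->c; cb->c; cc->a

  | bcac => cac
  | cba => ca
  | bbbc => bbc => bc => c
  | bbaabcc => bbabcc => bbbcc => bbcc => bcc => cc => a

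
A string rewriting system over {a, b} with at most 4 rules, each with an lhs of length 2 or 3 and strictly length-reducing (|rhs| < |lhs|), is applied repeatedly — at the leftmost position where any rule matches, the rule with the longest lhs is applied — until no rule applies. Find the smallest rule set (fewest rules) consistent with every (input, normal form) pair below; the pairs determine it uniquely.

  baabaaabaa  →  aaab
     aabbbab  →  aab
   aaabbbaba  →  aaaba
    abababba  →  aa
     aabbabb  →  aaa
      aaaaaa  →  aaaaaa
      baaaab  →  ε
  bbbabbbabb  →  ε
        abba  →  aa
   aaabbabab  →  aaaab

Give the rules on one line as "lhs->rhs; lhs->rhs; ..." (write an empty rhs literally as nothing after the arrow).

baa->b; bab->b; bb->

  | baabaaabaa => bbaaabaa => aaabaa => aaab
  | aabbbab => aabab => aab
  | aaabbbaba => aaababa => aaaba
  | abababba => ababba => abba => aa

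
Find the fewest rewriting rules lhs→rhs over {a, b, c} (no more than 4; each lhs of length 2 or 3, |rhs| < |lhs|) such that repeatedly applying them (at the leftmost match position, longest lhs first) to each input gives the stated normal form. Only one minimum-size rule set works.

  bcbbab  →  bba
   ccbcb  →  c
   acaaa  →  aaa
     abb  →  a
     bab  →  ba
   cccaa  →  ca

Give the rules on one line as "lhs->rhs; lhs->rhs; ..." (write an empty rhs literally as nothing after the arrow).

  | bcbbab => bbab => bba
  | ccbcb => ccb => c
  | acaaa => abaa => aaa
  | abb => ab => a

ab->a; caa->ba; cb->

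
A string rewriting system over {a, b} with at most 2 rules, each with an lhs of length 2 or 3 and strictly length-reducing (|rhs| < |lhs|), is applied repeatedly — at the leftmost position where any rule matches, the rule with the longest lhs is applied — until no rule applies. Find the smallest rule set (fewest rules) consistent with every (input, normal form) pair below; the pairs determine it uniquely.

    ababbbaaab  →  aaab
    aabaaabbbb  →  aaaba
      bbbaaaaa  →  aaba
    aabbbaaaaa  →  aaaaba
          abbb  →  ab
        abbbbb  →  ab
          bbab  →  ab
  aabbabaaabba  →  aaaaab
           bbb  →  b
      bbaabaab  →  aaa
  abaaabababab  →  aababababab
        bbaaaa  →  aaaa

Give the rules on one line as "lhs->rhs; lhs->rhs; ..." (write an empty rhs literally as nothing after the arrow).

baa->ab; bb->

  | ababbbaaab => ababaaab => abaabab => aabbab => aaab
  | aabaaabbbb => aaababbbb => aaababb => aaaba
  | bbbaaaaa => baaaaa => abaaa => aaba
  | aabbbaaaaa => aabaaaaa => aaabaaa => aaaaba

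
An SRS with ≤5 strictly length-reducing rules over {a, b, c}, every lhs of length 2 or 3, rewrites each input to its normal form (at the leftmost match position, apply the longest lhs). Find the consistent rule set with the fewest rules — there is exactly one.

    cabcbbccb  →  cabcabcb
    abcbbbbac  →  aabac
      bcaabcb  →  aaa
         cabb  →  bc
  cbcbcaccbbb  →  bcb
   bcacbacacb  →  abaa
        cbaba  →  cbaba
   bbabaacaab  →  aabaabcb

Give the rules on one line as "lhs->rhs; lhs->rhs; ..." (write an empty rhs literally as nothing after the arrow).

bb->a; bbc->ab; caa->bc; cac->b

  | cabcbbccb => cabcabcb
  | abcbbbbac => abcabbac => abcaaac => abbcac => aabac
  | bcaabcb => bbcbcb => abbcb => aabb => aaa
  | cabb => caa => bc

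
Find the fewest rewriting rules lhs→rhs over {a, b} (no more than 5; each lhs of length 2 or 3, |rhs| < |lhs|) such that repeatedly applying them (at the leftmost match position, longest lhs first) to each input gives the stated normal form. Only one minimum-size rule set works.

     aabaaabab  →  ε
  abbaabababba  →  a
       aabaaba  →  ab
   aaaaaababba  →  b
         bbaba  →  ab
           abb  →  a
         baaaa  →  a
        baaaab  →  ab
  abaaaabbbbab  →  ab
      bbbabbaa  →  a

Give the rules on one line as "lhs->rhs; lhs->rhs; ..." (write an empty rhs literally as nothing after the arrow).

aa->; ba->b; baa->a; bb->

  | aabaaabab => baaabab => aabab => bab => bb => ε
  | abbaabababba => aaabababba => abababba => abbabba => aabba => bba => a
  | aabaaba => baaba => aba => ab
  | aaaaaababba => aaaababba => aababba => babba => bbba => ba => b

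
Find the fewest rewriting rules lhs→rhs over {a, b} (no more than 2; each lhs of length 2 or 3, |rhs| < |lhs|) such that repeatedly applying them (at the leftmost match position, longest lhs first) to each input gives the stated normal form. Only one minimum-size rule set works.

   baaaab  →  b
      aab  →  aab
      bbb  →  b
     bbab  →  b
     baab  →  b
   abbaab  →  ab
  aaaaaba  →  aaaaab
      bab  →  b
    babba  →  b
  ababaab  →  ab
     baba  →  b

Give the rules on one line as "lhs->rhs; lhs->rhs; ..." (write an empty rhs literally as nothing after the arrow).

ba->b; bb->b

  | baaaab => baaab => baab => bab => bb => b
  | aab
  | bbb => bb => b
  | bbab => bab => bb => b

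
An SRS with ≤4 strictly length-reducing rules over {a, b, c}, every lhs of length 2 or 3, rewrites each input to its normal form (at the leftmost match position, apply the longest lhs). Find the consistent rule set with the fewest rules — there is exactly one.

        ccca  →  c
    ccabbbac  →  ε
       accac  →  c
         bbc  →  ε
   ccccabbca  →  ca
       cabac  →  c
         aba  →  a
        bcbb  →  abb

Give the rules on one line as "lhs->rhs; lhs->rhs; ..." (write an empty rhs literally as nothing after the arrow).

ac->; ba->; bc->a; cca->ac

  | ccca => cac => c
  | ccabbbac => acbbbac => bbbac => bbc => ba => ε
  | accac => cac => c
  | bbc => ba => ε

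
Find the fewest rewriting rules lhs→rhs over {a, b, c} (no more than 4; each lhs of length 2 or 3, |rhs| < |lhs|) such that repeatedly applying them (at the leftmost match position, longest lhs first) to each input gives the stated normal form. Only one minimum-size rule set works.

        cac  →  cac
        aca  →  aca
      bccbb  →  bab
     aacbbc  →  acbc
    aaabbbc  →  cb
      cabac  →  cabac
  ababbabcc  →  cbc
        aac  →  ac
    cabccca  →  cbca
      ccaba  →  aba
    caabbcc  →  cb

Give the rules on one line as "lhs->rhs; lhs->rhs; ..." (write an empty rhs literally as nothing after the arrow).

aa->a; abc->cb; bb->b; cc->a

  | cac
  | aca
  | bccbb => babb => bab
  | aacbbc => acbbc => acbc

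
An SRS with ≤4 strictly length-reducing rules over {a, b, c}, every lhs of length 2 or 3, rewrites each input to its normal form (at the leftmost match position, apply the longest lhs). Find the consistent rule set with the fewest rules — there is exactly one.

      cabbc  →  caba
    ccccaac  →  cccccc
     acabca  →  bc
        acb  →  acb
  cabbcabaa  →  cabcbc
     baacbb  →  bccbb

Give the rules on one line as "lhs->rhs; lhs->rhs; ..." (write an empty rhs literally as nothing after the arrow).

  | cabbc => caba
  | ccccaac => cccccc
  | acabca => bbca => baa => bc
  | acb

aa->c; aca->b; bbc->ba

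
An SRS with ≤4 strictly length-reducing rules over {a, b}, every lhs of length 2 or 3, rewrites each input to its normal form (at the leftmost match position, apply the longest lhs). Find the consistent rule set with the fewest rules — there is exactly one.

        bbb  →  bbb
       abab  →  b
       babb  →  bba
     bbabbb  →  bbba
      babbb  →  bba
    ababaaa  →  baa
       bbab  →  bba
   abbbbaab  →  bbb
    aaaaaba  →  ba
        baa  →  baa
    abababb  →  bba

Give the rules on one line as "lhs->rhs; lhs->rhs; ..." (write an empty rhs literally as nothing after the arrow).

aaa->aa; aab->b; ab->a; abb->ba

  | bbb
  | abab => aab => b
  | babb => bba
  | bbabbb => bbbab => bbba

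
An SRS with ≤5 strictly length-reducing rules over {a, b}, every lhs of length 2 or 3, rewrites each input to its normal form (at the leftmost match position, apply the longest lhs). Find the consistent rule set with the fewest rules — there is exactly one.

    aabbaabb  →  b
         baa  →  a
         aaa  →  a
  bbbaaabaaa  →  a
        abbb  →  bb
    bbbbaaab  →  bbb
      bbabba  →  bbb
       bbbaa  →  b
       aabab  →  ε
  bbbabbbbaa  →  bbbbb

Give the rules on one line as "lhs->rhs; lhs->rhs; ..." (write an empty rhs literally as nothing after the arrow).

  | aabbaabb => abbaabb => baabb => abb => b
  | baa => a
  | aaa => aa => a
  | bbbaaabaaa => bbaabaaa => babaaa => bbaaa => baa => a

aa->a; ab->; ba->; bab->bb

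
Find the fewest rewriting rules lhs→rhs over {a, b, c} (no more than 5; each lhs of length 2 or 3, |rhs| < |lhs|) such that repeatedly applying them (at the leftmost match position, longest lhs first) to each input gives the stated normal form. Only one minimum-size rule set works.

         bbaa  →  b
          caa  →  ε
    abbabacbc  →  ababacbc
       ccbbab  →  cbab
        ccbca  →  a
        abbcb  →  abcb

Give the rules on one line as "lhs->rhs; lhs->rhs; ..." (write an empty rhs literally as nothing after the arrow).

  | bbaa => baa => b
  | caa => aa => ε
  | abbabacbc => ababacbc
  | ccbbab => cbab

aa->; bb->b; ca->a; ccb->c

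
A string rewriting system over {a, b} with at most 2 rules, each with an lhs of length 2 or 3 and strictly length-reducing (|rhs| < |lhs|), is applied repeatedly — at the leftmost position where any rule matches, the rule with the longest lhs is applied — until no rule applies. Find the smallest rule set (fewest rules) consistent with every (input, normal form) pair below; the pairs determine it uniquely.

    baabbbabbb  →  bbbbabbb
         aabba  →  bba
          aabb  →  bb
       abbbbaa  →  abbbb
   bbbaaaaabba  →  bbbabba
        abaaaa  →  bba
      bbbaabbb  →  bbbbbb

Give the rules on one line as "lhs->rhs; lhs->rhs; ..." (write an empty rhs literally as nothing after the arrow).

  | baabbbabbb => bbbbabbb
  | aabba => bba
  | aabb => bb
  | abbbbaa => abbbb

aa->; aba->bb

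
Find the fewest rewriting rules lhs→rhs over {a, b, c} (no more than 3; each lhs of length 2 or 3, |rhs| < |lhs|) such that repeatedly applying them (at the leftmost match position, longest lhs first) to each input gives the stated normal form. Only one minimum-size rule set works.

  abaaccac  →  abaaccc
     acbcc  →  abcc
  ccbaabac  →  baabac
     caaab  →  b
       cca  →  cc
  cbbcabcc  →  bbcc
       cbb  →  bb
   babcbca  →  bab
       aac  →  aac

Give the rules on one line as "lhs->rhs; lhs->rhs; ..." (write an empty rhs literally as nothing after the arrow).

  | abaaccac => abaaccc
  | acbcc => abcc
  | ccbaabac => cbaabac => baabac
  | caaab => caab => cab => cb => b

bca->; ca->c; cb->b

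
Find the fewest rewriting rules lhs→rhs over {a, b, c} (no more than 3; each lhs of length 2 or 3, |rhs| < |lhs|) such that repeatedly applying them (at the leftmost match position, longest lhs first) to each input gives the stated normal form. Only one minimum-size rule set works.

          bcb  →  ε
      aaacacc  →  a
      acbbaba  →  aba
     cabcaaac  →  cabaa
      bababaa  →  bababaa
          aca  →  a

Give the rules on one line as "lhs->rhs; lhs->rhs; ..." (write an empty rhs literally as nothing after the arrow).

  | bcb => bb => ε
  | aaacacc => aaacc => aac => a
  | acbbaba => bbaba => aba
  | cabcaaac => cabaaac => cabaa

ac->; bb->; bc->b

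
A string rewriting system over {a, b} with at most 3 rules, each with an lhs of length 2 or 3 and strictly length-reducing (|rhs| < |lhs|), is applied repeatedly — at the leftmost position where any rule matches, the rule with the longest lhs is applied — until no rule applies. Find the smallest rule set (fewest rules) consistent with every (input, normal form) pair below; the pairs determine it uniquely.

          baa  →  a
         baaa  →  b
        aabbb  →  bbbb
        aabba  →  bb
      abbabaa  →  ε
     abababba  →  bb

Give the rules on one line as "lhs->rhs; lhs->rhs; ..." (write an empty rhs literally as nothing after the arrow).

  | baa => a
  | baaa => aa => b
  | aabbb => bbbb
  | aabba => bbba => bb

aa->b; ab->a; ba->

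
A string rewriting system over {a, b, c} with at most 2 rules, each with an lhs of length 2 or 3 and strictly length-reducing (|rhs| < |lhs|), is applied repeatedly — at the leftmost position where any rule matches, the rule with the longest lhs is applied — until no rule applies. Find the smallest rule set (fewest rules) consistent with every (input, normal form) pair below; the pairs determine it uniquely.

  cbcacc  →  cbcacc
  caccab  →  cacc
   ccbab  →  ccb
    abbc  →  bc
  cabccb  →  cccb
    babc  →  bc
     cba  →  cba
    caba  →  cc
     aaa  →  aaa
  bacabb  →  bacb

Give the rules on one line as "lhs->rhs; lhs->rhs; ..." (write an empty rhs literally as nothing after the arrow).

  | cbcacc
  | caccab => cacc
  | ccbab => ccb
  | abbc => bc

ab->; aba->c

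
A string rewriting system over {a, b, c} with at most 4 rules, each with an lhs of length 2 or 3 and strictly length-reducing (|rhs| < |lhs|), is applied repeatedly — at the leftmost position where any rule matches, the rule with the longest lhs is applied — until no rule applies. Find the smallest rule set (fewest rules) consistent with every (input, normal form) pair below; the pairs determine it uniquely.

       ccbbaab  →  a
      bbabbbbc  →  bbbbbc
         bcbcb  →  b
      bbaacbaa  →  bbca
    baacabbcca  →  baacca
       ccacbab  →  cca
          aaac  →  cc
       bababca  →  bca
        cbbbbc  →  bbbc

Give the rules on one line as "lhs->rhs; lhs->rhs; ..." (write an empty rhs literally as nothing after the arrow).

aaa->c; ab->; cb->

  | ccbbaab => cbaab => aab => a
  | bbabbbbc => bbbbbc
  | bcbcb => bcb => b
  | bbaacbaa => bbaaaa => bbca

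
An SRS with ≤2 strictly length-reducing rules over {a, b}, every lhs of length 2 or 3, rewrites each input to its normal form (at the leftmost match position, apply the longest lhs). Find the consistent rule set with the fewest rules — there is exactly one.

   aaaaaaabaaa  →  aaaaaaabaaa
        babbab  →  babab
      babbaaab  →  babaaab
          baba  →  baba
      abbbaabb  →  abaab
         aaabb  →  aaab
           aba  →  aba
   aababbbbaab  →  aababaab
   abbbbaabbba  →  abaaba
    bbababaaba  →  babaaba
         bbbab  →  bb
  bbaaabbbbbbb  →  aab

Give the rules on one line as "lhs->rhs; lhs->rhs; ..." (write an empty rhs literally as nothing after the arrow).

  | aaaaaaabaaa
  | babbab => babab
  | babbaaab => babaaab
  | baba

abb->ab; bba->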